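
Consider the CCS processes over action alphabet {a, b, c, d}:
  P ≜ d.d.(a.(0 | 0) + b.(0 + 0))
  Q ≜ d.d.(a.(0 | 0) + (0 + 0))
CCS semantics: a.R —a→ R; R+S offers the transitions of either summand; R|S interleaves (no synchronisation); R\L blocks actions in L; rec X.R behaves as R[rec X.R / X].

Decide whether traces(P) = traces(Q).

traces(P) ≠ traces(Q) — witness ⟨ddb⟩

P's transition system — 5 states:
  s0 = d.d.(a.(0 | 0) + b.(0 + 0)) has moves -d-> s1
  s1 = d.(a.(0 | 0) + b.(0 + 0)) has moves -d-> s2
  s2 = a.(0 | 0) + b.(0 + 0) has moves -a-> s3, -b-> s4
  s3 = 0 | 0 has moves stopped
  s4 = 0 + 0 has moves stopped
Q's transition system — 4 states:
  t0 = d.d.(a.(0 | 0) + (0 + 0)) has moves -d-> t1
  t1 = d.(a.(0 | 0) + (0 + 0)) has moves -d-> t2
  t2 = a.(0 | 0) + (0 + 0) has moves -a-> t3
  t3 = 0 | 0 has moves stopped
Executing ddb from P (initial set {s0}):
  step 1 (d): {s1}
  step 2 (d): {s2}
  step 3 (b): {s4}
  P completes σ.
Executing ddb from Q (initial set {t0}):
  step 1 (d): {t1}
  step 2 (d): {t2}
  step 3 (b): ∅ (Q stuck)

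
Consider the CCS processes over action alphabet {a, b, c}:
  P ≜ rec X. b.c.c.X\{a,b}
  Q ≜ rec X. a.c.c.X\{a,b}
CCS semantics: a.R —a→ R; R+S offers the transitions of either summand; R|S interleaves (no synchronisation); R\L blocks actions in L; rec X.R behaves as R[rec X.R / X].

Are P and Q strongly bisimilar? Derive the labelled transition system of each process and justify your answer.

Reachable graph of P (4 states):
  u0 = rec X. b.c.c.X\{a,b} ⊢ =b=> u1
  u1 = c.c.(rec X. b.c.c.X\{a,b})\{a,b} ⊢ =c=> u2
  u2 = c.(rec X. b.c.c.X\{a,b})\{a,b} ⊢ =c=> u3
  u3 = (rec X. b.c.c.X\{a,b})\{a,b} ⊢ stopped
Reachable graph of Q (4 states):
  v0 = rec X. a.c.c.X\{a,b} ⊢ =a=> v1
  v1 = c.c.(rec X. a.c.c.X\{a,b})\{a,b} ⊢ =c=> v2
  v2 = c.(rec X. a.c.c.X\{a,b})\{a,b} ⊢ =c=> v3
  v3 = (rec X. a.c.c.X\{a,b})\{a,b} ⊢ stopped
Bisimilarity quotient blocks:
  B0 = {u0}
  B1 = {u1, v1}
  B2 = {u2, v2}
  B3 = {u3, v3}
  B4 = {v0}
u0 ∈ B0, v0 ∈ B4 → different blocks

not bisimilar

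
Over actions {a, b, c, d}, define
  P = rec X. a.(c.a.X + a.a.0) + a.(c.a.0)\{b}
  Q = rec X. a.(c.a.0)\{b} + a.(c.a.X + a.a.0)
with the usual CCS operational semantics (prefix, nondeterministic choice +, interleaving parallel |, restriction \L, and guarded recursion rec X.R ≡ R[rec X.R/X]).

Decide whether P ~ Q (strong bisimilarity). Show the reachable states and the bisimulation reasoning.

YES

P's transition system — 8 states:
  p0 = rec X. a.(c.a.X + a.a.0) + a.(c.a.0)\{b} → --a--▸ p1, --a--▸ p2
  p1 = (c.a.0)\{b} → --c--▸ p3
  p2 = c.a.(rec X. a.(c.a.X + a.a.0) + a.(c.a.0)\{b}) + a.a.0 → --a--▸ p4, --c--▸ p5
  p3 = (a.0)\{b} → --a--▸ p6
  p4 = a.0 → --a--▸ p7
  p5 = a.(rec X. a.(c.a.X + a.a.0) + a.(c.a.0)\{b}) → --a--▸ p0
  p6 = 0\{b} → deadlocked
  p7 = 0 → deadlocked
Q's transition system — 8 states:
  q0 = rec X. a.(c.a.0)\{b} + a.(c.a.X + a.a.0) → --a--▸ q1, --a--▸ q2
  q1 = (c.a.0)\{b} → --c--▸ q3
  q2 = c.a.(rec X. a.(c.a.0)\{b} + a.(c.a.X + a.a.0)) + a.a.0 → --a--▸ q4, --c--▸ q5
  q3 = (a.0)\{b} → --a--▸ q6
  q4 = a.0 → --a--▸ q7
  q5 = a.(rec X. a.(c.a.0)\{b} + a.(c.a.X + a.a.0)) → --a--▸ q0
  q6 = 0\{b} → deadlocked
  q7 = 0 → deadlocked
Coarsest stable partition (strong bisimilarity classes):
  B0 = {p0, q0}
  B1 = {p2, q2}
  B2 = {p5, q5}
  B3 = {p3, p4, q3, q4}
  B4 = {p6, p7, q6, q7}
  B5 = {p1, q1}
p0 ∈ B0, q0 ∈ B0 → same block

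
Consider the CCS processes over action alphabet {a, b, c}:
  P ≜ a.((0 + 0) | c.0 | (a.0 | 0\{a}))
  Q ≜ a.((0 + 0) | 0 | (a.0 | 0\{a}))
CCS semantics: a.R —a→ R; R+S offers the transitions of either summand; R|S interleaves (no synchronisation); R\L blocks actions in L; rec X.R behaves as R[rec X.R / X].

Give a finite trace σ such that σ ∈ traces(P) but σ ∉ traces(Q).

Reachable graph of P (5 states):
  p0 = a.((0 + 0) | c.0 | (a.0 | 0\{a})) ⊢ --a--▸ p1
  p1 = (0 + 0) | c.0 | (a.0 | 0\{a}) ⊢ --a--▸ p2, --c--▸ p3
  p2 = (0 + 0) | c.0 | (0 | 0\{a}) ⊢ --c--▸ p4
  p3 = (0 + 0) | 0 | (a.0 | 0\{a}) ⊢ --a--▸ p4
  p4 = (0 + 0) | 0 | (0 | 0\{a}) ⊢ deadlocked
Reachable graph of Q (3 states):
  q0 = a.((0 + 0) | 0 | (a.0 | 0\{a})) ⊢ --a--▸ q1
  q1 = (0 + 0) | 0 | (a.0 | 0\{a}) ⊢ --a--▸ q2
  q2 = (0 + 0) | 0 | (0 | 0\{a}) ⊢ deadlocked
Executing ac from P (initial set {p0}):
  step 1 (a): {p1}
  step 2 (c): {p3}
  ✓ P
Executing ac from Q (initial set {q0}):
  step 1 (a): {q1}
  step 2 (c): no successor for Q

ac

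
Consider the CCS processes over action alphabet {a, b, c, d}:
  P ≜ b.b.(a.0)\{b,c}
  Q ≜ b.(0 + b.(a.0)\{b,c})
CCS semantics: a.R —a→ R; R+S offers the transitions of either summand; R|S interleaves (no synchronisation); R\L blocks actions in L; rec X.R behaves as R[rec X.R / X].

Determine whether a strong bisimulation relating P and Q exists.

P ~ Q

Reachable graph of P (4 states):
  s0 = b.b.(a.0)\{b,c} → =b=> s1
  s1 = b.(a.0)\{b,c} → =b=> s2
  s2 = (a.0)\{b,c} → =a=> s3
  s3 = 0\{b,c} → (no moves)
Reachable graph of Q (4 states):
  t0 = b.(0 + b.(a.0)\{b,c}) → =b=> t1
  t1 = 0 + b.(a.0)\{b,c} → =b=> t2
  t2 = (a.0)\{b,c} → =a=> t3
  t3 = 0\{b,c} → (no moves)
Bisimilarity quotient blocks:
  B0 = {s0, t0}
  B1 = {s1, t1}
  B2 = {s2, t2}
  B3 = {s3, t3}
s0 ∈ B0, t0 ∈ B0 → same block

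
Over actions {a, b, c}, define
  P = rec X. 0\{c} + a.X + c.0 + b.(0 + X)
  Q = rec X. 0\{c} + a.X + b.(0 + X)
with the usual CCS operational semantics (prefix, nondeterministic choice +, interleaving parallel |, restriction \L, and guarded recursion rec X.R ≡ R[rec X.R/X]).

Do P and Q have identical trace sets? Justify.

Reachable graph of P (3 states):
  p0 = rec X. 0\{c} + a.X + c.0 + b.(0 + X) has moves =a=> p0, =b=> p1, =c=> p2
  p1 = 0 + (rec X. 0\{c} + a.X + c.0 + b.(0 + X)) has moves =a=> p0, =b=> p1, =c=> p2
  p2 = 0 has moves (no moves)
Reachable graph of Q (2 states):
  q0 = rec X. 0\{c} + a.X + b.(0 + X) has moves =a=> q0, =b=> q1
  q1 = 0 + (rec X. 0\{c} + a.X + b.(0 + X)) has moves =a=> q0, =b=> q1
Trace ⟨c⟩ through P, begin at {p0}:
  [1] c ⇒ {p2}
  — P admits the full trace.
Trace ⟨c⟩ through Q, begin at {q0}:
  [1] c ⇒ no successor for Q

NO — witness ⟨c⟩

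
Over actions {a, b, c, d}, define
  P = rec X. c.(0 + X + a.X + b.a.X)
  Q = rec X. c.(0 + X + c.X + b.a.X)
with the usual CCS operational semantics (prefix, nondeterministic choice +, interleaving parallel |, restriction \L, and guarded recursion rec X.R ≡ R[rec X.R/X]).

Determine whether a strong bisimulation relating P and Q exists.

P ≁ Q

LTS(P): 3 reachable states
  s0 = rec X. c.(0 + X + a.X + b.a.X) ⊢ =c=> s1
  s1 = 0 + (rec X. c.(0 + X + a.X + b.a.X)) + a.(rec X. c.(0 + X + a.X + b.a.X)) + b.a.(rec X. c.(0 + X + a.X + b.a.X)) ⊢ =a=> s0, =b=> s2, =c=> s1
  s2 = a.(rec X. c.(0 + X + a.X + b.a.X)) ⊢ =a=> s0
LTS(Q): 3 reachable states
  t0 = rec X. c.(0 + X + c.X + b.a.X) ⊢ =c=> t1
  t1 = 0 + (rec X. c.(0 + X + c.X + b.a.X)) + c.(rec X. c.(0 + X + c.X + b.a.X)) + b.a.(rec X. c.(0 + X + c.X + b.a.X)) ⊢ =b=> t2, =c=> t0, =c=> t1
  t2 = a.(rec X. c.(0 + X + c.X + b.a.X)) ⊢ =a=> t0
Bisimilarity quotient blocks:
  B0 = {s0}
  B1 = {s1}
  B2 = {s2}
  B3 = {t0}
  B4 = {t1}
  B5 = {t2}
s0 ∈ B0, t0 ∈ B3 → different blocks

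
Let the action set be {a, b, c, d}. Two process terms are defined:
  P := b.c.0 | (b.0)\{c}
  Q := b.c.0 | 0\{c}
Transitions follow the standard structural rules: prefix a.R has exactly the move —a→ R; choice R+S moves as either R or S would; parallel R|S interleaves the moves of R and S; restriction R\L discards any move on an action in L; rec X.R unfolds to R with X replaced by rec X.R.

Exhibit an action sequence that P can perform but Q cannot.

bb

LTS(P): 6 reachable states
  p0 = b.c.0 | (b.0)\{c} :: --b--▸ p1, --b--▸ p2
  p1 = b.c.0 | 0\{c} :: --b--▸ p3
  p2 = c.0 | (b.0)\{c} :: --b--▸ p3, --c--▸ p4
  p3 = c.0 | 0\{c} :: --c--▸ p5
  p4 = 0 | (b.0)\{c} :: --b--▸ p5
  p5 = 0 | 0\{c} :: deadlocked
LTS(Q): 3 reachable states
  q0 = b.c.0 | 0\{c} :: --b--▸ q1
  q1 = c.0 | 0\{c} :: --c--▸ q2
  q2 = 0 | 0\{c} :: deadlocked
Executing bb from P (initial set {p0}):
  [1] b ⇒ {p1, p2}
  [2] b ⇒ {p3}
  P completes σ.
Executing bb from Q (initial set {q0}):
  [1] b ⇒ {q1}
  [2] b ⇒ no successor for Q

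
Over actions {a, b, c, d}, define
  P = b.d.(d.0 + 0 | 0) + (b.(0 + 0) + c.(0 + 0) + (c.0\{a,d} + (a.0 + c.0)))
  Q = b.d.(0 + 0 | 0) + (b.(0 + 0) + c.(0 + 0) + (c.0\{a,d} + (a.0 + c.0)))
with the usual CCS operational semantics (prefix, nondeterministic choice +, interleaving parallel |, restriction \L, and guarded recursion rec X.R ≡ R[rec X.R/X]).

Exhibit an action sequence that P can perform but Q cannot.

bdd

Reachable graph of P (6 states):
  u0 = b.d.(d.0 + 0 | 0) + (b.(0 + 0) + c.(0 + 0) + (c.0\{a,d} + (a.0 + c.0))) :: ··a··> u1, ··b··> u2, ··b··> u3, ··c··> u1, ··c··> u2, ··c··> u4
  u1 = 0 :: stopped
  u2 = 0 + 0 :: stopped
  u3 = d.(d.0 + 0 | 0) :: ··d··> u5
  u4 = 0\{a,d} :: stopped
  u5 = d.0 + 0 | 0 :: ··d··> u1
Reachable graph of Q (6 states):
  v0 = b.d.(0 + 0 | 0) + (b.(0 + 0) + c.(0 + 0) + (c.0\{a,d} + (a.0 + c.0))) :: ··a··> v1, ··b··> v2, ··b··> v3, ··c··> v1, ··c··> v2, ··c··> v4
  v1 = 0 :: stopped
  v2 = 0 + 0 :: stopped
  v3 = d.(0 + 0 | 0) :: ··d··> v5
  v4 = 0\{a,d} :: stopped
  v5 = 0 + 0 | 0 :: stopped
Trace ⟨bdd⟩ through P, begin at {u0}:
  [1] b ⇒ {u2, u3}
  [2] d ⇒ {u5}
  [3] d ⇒ {u1}
  ✓ P
Trace ⟨bdd⟩ through Q, begin at {v0}:
  [1] b ⇒ {v2, v3}
  [2] d ⇒ {v5}
  [3] d ⇒ no successor for Q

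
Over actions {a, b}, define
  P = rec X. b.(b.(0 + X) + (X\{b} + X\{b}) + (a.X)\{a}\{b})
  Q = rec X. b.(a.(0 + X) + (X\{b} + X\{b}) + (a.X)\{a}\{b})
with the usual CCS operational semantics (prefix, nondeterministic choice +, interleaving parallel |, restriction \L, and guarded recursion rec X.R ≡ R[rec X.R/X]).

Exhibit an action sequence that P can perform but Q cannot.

bb

Reachable graph of P (3 states):
  m0 = rec X. b.(b.(0 + X) + (X\{b} + X\{b}) + (a.X)\{a}\{b}) has moves =b=> m1
  m1 = b.(0 + (rec X. b.(b.(0 + X) + (X\{b} + X\{b}) + (a.X)\{a}\{b}))) + ((rec X. b.(b.(0 + X) + (X\{b} + X\{b}) + (a.X)\{a}\{b}))\{b} + (rec X. b.(b.(0 + X) + (X\{b} + X\{b}) + (a.X)\{a}\{b}))\{b}) + (a.(rec X. b.(b.(0 + X) + (X\{b} + X\{b}) + (a.X)\{a}\{b})))\{a}\{b} has moves =b=> m2
  m2 = 0 + (rec X. b.(b.(0 + X) + (X\{b} + X\{b}) + (a.X)\{a}\{b})) has moves =b=> m1
Reachable graph of Q (3 states):
  n0 = rec X. b.(a.(0 + X) + (X\{b} + X\{b}) + (a.X)\{a}\{b}) has moves =b=> n1
  n1 = a.(0 + (rec X. b.(a.(0 + X) + (X\{b} + X\{b}) + (a.X)\{a}\{b}))) + ((rec X. b.(a.(0 + X) + (X\{b} + X\{b}) + (a.X)\{a}\{b}))\{b} + (rec X. b.(a.(0 + X) + (X\{b} + X\{b}) + (a.X)\{a}\{b}))\{b}) + (a.(rec X. b.(a.(0 + X) + (X\{b} + X\{b}) + (a.X)\{a}\{b})))\{a}\{b} has moves =a=> n2
  n2 = 0 + (rec X. b.(a.(0 + X) + (X\{b} + X\{b}) + (a.X)\{a}\{b})) has moves =b=> n1
Run σ = ⟨bb⟩ on P: start {m0}
  [1] b ⇒ {m1}
  [2] b ⇒ {m2}
  P completes σ.
Run σ = ⟨bb⟩ on Q: start {n0}
  [1] b ⇒ {n1}
  [2] b ⇒ ∅ (Q stuck)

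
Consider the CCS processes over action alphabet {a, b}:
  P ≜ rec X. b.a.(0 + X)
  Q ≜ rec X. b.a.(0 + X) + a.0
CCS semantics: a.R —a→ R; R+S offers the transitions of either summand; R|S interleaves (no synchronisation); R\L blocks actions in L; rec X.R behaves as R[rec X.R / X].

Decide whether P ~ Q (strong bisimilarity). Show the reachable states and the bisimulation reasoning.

P ≁ Q

P's transition system — 3 states:
  s0 = rec X. b.a.(0 + X) has moves ··b··> s1
  s1 = a.(0 + (rec X. b.a.(0 + X))) has moves ··a··> s2
  s2 = 0 + (rec X. b.a.(0 + X)) has moves ··b··> s1
Q's transition system — 4 states:
  t0 = rec X. b.a.(0 + X) + a.0 has moves ··a··> t1, ··b··> t2
  t1 = 0 has moves deadlocked
  t2 = a.(0 + (rec X. b.a.(0 + X) + a.0)) has moves ··a··> t3
  t3 = 0 + (rec X. b.a.(0 + X) + a.0) has moves ··a··> t1, ··b··> t2
Partition-refinement fixed point:
  B0 = {s0, s2}
  B1 = {s1}
  B2 = {t0, t3}
  B3 = {t1}
  B4 = {t2}
s0 ∈ B0, t0 ∈ B2 → different blocks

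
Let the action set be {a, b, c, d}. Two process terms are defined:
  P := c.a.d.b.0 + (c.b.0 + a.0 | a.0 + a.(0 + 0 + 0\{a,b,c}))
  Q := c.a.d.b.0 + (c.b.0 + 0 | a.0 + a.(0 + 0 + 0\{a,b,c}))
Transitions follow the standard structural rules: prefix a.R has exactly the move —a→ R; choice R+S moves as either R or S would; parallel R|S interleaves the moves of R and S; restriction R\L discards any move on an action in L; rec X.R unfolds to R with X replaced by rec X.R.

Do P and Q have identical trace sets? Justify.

Reachable graph of P (9 states):
  p0 = c.a.d.b.0 + (c.b.0 + a.0 | a.0 + a.(0 + 0 + 0\{a,b,c})) has moves —a→ p1, —a→ p2, —a→ p3, —c→ p4, —c→ p5
  p1 = 0 + 0 + 0\{a,b,c} has moves ·
  p2 = 0 | a.0 has moves —a→ p6
  p3 = a.0 | 0 has moves —a→ p6
  p4 = a.d.b.0 has moves —a→ p7
  p5 = b.0 has moves —b→ p8
  p6 = 0 | 0 has moves ·
  p7 = d.b.0 has moves —d→ p5
  p8 = 0 has moves ·
Reachable graph of Q (7 states):
  q0 = c.a.d.b.0 + (c.b.0 + 0 | a.0 + a.(0 + 0 + 0\{a,b,c})) has moves —a→ q1, —a→ q2, —c→ q3, —c→ q4
  q1 = 0 + 0 + 0\{a,b,c} has moves ·
  q2 = 0 | 0 has moves ·
  q3 = a.d.b.0 has moves —a→ q5
  q4 = b.0 has moves —b→ q6
  q5 = d.b.0 has moves —d→ q4
  q6 = 0 has moves ·
Executing aa from P (initial set {p0}):
  [1] a ⇒ {p1, p2, p3}
  [2] a ⇒ {p6}
  P completes σ.
Executing aa from Q (initial set {q0}):
  [1] a ⇒ {q1, q2}
  [2] a ⇒ ∅  — Q cannot continue

trace-distinct — witness ⟨aa⟩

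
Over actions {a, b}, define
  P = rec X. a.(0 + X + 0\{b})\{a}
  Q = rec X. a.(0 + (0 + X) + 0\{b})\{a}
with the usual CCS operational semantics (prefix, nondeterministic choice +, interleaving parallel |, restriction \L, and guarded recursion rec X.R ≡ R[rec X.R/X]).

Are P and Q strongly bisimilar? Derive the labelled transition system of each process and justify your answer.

P's transition system — 2 states:
  m0 = rec X. a.(0 + X + 0\{b})\{a} :: ··a··> m1
  m1 = (0 + (rec X. a.(0 + X + 0\{b})\{a}) + 0\{b})\{a} :: ∅
Q's transition system — 2 states:
  n0 = rec X. a.(0 + (0 + X) + 0\{b})\{a} :: ··a··> n1
  n1 = (0 + (0 + (rec X. a.(0 + (0 + X) + 0\{b})\{a})) + 0\{b})\{a} :: ∅
Coarsest stable partition (strong bisimilarity classes):
  B0 = {m0, n0}
  B1 = {m1, n1}
m0 ∈ B0, n0 ∈ B0 → same block

P ~ Q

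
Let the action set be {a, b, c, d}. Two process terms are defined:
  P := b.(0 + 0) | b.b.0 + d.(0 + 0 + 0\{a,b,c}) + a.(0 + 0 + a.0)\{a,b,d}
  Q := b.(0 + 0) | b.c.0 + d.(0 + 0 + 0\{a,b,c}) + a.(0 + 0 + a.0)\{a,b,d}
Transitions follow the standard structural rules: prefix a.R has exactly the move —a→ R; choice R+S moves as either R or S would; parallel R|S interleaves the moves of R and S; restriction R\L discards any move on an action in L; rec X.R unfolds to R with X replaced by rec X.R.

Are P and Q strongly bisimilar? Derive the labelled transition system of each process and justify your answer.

LTS(P): 8 reachable states
  u0 = b.(0 + 0) | b.b.0 + d.(0 + 0 + 0\{a,b,c}) + a.(0 + 0 + a.0)\{a,b,d} :: ··a··> u1, ··b··> u2, ··b··> u3, ··d··> u4
  u1 = (0 + 0 + a.0)\{a,b,d} :: ·
  u2 = (0 + 0) | b.b.0 :: ··b··> u5
  u3 = b.(0 + 0) | b.0 :: ··b··> u5, ··b··> u6
  u4 = 0 + 0 + 0\{a,b,c} :: ·
  u5 = (0 + 0) | b.0 :: ··b··> u7
  u6 = b.(0 + 0) | 0 :: ··b··> u7
  u7 = (0 + 0) | 0 :: ·
LTS(Q): 8 reachable states
  v0 = b.(0 + 0) | b.c.0 + d.(0 + 0 + 0\{a,b,c}) + a.(0 + 0 + a.0)\{a,b,d} :: ··a··> v1, ··b··> v2, ··b··> v3, ··d··> v4
  v1 = (0 + 0 + a.0)\{a,b,d} :: ·
  v2 = (0 + 0) | b.c.0 :: ··b··> v5
  v3 = b.(0 + 0) | c.0 :: ··b··> v5, ··c··> v6
  v4 = 0 + 0 + 0\{a,b,c} :: ·
  v5 = (0 + 0) | c.0 :: ··c··> v7
  v6 = b.(0 + 0) | 0 :: ··b··> v7
  v7 = (0 + 0) | 0 :: ·
Partition-refinement fixed point:
  B0 = {u0}
  B1 = {u1, u4, u7, v1, v4, v7}
  B2 = {u2, u3}
  B3 = {u5, u6, v6}
  B4 = {v0}
  B5 = {v2}
  B6 = {v5}
  B7 = {v3}
u0 ∈ B0, v0 ∈ B4 → different blocks

P ≁ Q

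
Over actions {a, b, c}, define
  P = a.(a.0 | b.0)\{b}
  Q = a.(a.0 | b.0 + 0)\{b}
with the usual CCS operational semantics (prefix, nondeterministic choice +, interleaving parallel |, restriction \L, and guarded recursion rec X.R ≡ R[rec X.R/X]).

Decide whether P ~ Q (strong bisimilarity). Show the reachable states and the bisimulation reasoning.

P's transition system — 3 states:
  m0 = a.(a.0 | b.0)\{b} ⊢ —a→ m1
  m1 = (a.0 | b.0)\{b} ⊢ —a→ m2
  m2 = (0 | b.0)\{b} ⊢ (no moves)
Q's transition system — 3 states:
  n0 = a.(a.0 | b.0 + 0)\{b} ⊢ —a→ n1
  n1 = (a.0 | b.0 + 0)\{b} ⊢ —a→ n2
  n2 = (0 | b.0)\{b} ⊢ (no moves)
Bisimilarity quotient blocks:
  B0 = {m0, n0}
  B1 = {m1, n1}
  B2 = {m2, n2}
m0 ∈ B0, n0 ∈ B0 → same block

YES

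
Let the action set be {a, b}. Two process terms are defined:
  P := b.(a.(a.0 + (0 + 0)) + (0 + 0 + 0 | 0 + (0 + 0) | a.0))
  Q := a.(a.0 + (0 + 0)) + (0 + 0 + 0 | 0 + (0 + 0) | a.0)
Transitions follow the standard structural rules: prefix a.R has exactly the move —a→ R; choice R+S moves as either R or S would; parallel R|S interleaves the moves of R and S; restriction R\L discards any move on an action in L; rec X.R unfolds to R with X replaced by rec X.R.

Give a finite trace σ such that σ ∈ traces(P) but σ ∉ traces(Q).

b

LTS(P): 5 reachable states
  p0 = b.(a.(a.0 + (0 + 0)) + (0 + 0 + 0 | 0 + (0 + 0) | a.0)) :: --b--▸ p1
  p1 = a.(a.0 + (0 + 0)) + (0 + 0 + 0 | 0 + (0 + 0) | a.0) :: --a--▸ p2, --a--▸ p3
  p2 = (0 + 0) | 0 :: ·
  p3 = a.0 + (0 + 0) :: --a--▸ p4
  p4 = 0 :: ·
LTS(Q): 4 reachable states
  q0 = a.(a.0 + (0 + 0)) + (0 + 0 + 0 | 0 + (0 + 0) | a.0) :: --a--▸ q1, --a--▸ q2
  q1 = (0 + 0) | 0 :: ·
  q2 = a.0 + (0 + 0) :: --a--▸ q3
  q3 = 0 :: ·
Trace ⟨b⟩ through P, begin at {p0}:
  after b @ step 1: {p1}
  P completes σ.
Trace ⟨b⟩ through Q, begin at {q0}:
  after b @ step 1: ∅  — Q cannot continue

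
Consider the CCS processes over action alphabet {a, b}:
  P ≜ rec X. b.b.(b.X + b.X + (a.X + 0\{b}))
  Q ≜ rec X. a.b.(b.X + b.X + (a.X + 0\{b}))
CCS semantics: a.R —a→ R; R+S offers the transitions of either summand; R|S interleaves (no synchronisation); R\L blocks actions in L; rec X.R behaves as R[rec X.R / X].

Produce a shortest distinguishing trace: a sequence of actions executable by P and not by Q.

LTS(P): 3 reachable states
  m0 = rec X. b.b.(b.X + b.X + (a.X + 0\{b})) | --b--▸ m1
  m1 = b.(b.(rec X. b.b.(b.X + b.X + (a.X + 0\{b}))) + b.(rec X. b.b.(b.X + b.X + (a.X + 0\{b}))) + (a.(rec X. b.b.(b.X + b.X + (a.X + 0\{b}))) + 0\{b})) | --b--▸ m2
  m2 = b.(rec X. b.b.(b.X + b.X + (a.X + 0\{b}))) + b.(rec X. b.b.(b.X + b.X + (a.X + 0\{b}))) + (a.(rec X. b.b.(b.X + b.X + (a.X + 0\{b}))) + 0\{b}) | --a--▸ m0, --b--▸ m0
LTS(Q): 3 reachable states
  n0 = rec X. a.b.(b.X + b.X + (a.X + 0\{b})) | --a--▸ n1
  n1 = b.(b.(rec X. a.b.(b.X + b.X + (a.X + 0\{b}))) + b.(rec X. a.b.(b.X + b.X + (a.X + 0\{b}))) + (a.(rec X. a.b.(b.X + b.X + (a.X + 0\{b}))) + 0\{b})) | --b--▸ n2
  n2 = b.(rec X. a.b.(b.X + b.X + (a.X + 0\{b}))) + b.(rec X. a.b.(b.X + b.X + (a.X + 0\{b}))) + (a.(rec X. a.b.(b.X + b.X + (a.X + 0\{b}))) + 0\{b}) | --a--▸ n0, --b--▸ n0
Run σ = ⟨b⟩ on P: start {m0}
  step 1 (b): {m1}
  — P admits the full trace.
Run σ = ⟨b⟩ on Q: start {n0}
  step 1 (b): ∅  — Q cannot continue

b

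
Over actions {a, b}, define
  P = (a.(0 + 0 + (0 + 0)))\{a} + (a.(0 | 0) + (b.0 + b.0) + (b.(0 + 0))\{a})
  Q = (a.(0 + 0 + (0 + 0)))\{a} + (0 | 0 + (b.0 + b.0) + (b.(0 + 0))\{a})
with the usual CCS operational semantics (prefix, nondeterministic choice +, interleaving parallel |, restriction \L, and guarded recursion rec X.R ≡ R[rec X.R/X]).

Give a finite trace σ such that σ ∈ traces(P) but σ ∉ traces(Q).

P's transition system — 4 states:
  u0 = (a.(0 + 0 + (0 + 0)))\{a} + (a.(0 | 0) + (b.0 + b.0) + (b.(0 + 0))\{a}) has moves -a-> u1, -b-> u2, -b-> u3
  u1 = 0 | 0 has moves deadlocked
  u2 = (0 + 0)\{a} has moves deadlocked
  u3 = 0 has moves deadlocked
Q's transition system — 3 states:
  v0 = (a.(0 + 0 + (0 + 0)))\{a} + (0 | 0 + (b.0 + b.0) + (b.(0 + 0))\{a}) has moves -b-> v1, -b-> v2
  v1 = (0 + 0)\{a} has moves deadlocked
  v2 = 0 has moves deadlocked
Run σ = ⟨a⟩ on P: start {u0}
  [1] a ⇒ {u1}
  ✓ P
Run σ = ⟨a⟩ on Q: start {v0}
  [1] a ⇒ ∅  — Q cannot continue

a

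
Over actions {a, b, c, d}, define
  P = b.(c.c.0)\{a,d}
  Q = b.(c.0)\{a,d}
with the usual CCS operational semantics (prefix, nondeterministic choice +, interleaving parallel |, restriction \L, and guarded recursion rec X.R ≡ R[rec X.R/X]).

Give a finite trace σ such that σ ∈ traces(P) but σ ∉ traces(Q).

bcc

Reachable graph of P (4 states):
  s0 = b.(c.c.0)\{a,d} :: =b=> s1
  s1 = (c.c.0)\{a,d} :: =c=> s2
  s2 = (c.0)\{a,d} :: =c=> s3
  s3 = 0\{a,d} :: stopped
Reachable graph of Q (3 states):
  t0 = b.(c.0)\{a,d} :: =b=> t1
  t1 = (c.0)\{a,d} :: =c=> t2
  t2 = 0\{a,d} :: stopped
Executing bcc from P (initial set {s0}):
  step 1 (b): {s1}
  step 2 (c): {s2}
  step 3 (c): {s3}
  — P admits the full trace.
Executing bcc from Q (initial set {t0}):
  step 1 (b): {t1}
  step 2 (c): {t2}
  step 3 (c): ∅ (Q stuck)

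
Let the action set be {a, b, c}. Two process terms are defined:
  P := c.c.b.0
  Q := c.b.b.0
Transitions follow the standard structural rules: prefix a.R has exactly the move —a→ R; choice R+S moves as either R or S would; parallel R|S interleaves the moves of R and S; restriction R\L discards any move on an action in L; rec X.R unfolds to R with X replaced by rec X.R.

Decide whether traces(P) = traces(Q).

P's transition system — 4 states:
  s0 = c.c.b.0 has moves --c--▸ s1
  s1 = c.b.0 has moves --c--▸ s2
  s2 = b.0 has moves --b--▸ s3
  s3 = 0 has moves (no moves)
Q's transition system — 4 states:
  t0 = c.b.b.0 has moves --c--▸ t1
  t1 = b.b.0 has moves --b--▸ t2
  t2 = b.0 has moves --b--▸ t3
  t3 = 0 has moves (no moves)
Executing cc from P (initial set {s0}):
  [1] c ⇒ {s1}
  [2] c ⇒ {s2}
  ✓ P
Executing cc from Q (initial set {t0}):
  [1] c ⇒ {t1}
  [2] c ⇒ ∅  — Q cannot continue

traces(P) ≠ traces(Q) — witness ⟨cc⟩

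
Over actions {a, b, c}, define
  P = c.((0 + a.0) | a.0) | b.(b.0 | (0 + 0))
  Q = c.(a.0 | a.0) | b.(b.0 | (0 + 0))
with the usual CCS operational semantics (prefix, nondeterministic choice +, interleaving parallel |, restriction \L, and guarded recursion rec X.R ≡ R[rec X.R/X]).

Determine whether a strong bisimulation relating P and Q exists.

bisimilar

Reachable graph of P (15 states):
  p0 = c.((0 + a.0) | a.0) | b.(b.0 | (0 + 0)) has moves -b-> p1, -c-> p2
  p1 = c.((0 + a.0) | a.0) | (b.0 | (0 + 0)) has moves -b-> p3, -c-> p4
  p2 = (0 + a.0) | a.0 | b.(b.0 | (0 + 0)) has moves -a-> p5, -a-> p6, -b-> p4
  p3 = c.((0 + a.0) | a.0) | (0 | (0 + 0)) has moves -c-> p7
  p4 = (0 + a.0) | a.0 | (b.0 | (0 + 0)) has moves -a-> p8, -a-> p9, -b-> p7
  p5 = (0 + a.0) | 0 | b.(b.0 | (0 + 0)) has moves -a-> p10, -b-> p8
  p6 = 0 | a.0 | b.(b.0 | (0 + 0)) has moves -a-> p10, -b-> p9
  p7 = (0 + a.0) | a.0 | (0 | (0 + 0)) has moves -a-> p11, -a-> p12
  p8 = (0 + a.0) | 0 | (b.0 | (0 + 0)) has moves -a-> p13, -b-> p11
  p9 = 0 | a.0 | (b.0 | (0 + 0)) has moves -a-> p13, -b-> p12
  p10 = 0 | 0 | b.(b.0 | (0 + 0)) has moves -b-> p13
  p11 = (0 + a.0) | 0 | (0 | (0 + 0)) has moves -a-> p14
  p12 = 0 | a.0 | (0 | (0 + 0)) has moves -a-> p14
  p13 = 0 | 0 | (b.0 | (0 + 0)) has moves -b-> p14
  p14 = 0 | 0 | (0 | (0 + 0)) has moves ·
Reachable graph of Q (15 states):
  q0 = c.(a.0 | a.0) | b.(b.0 | (0 + 0)) has moves -b-> q1, -c-> q2
  q1 = c.(a.0 | a.0) | (b.0 | (0 + 0)) has moves -b-> q3, -c-> q4
  q2 = a.0 | a.0 | b.(b.0 | (0 + 0)) has moves -a-> q5, -a-> q6, -b-> q4
  q3 = c.(a.0 | a.0) | (0 | (0 + 0)) has moves -c-> q7
  q4 = a.0 | a.0 | (b.0 | (0 + 0)) has moves -a-> q8, -a-> q9, -b-> q7
  q5 = 0 | a.0 | b.(b.0 | (0 + 0)) has moves -a-> q10, -b-> q8
  q6 = a.0 | 0 | b.(b.0 | (0 + 0)) has moves -a-> q10, -b-> q9
  q7 = a.0 | a.0 | (0 | (0 + 0)) has moves -a-> q11, -a-> q12
  q8 = 0 | a.0 | (b.0 | (0 + 0)) has moves -a-> q13, -b-> q11
  q9 = a.0 | 0 | (b.0 | (0 + 0)) has moves -a-> q13, -b-> q12
  q10 = 0 | 0 | b.(b.0 | (0 + 0)) has moves -b-> q13
  q11 = 0 | a.0 | (0 | (0 + 0)) has moves -a-> q14
  q12 = a.0 | 0 | (0 | (0 + 0)) has moves -a-> q14
  q13 = 0 | 0 | (b.0 | (0 + 0)) has moves -b-> q14
  q14 = 0 | 0 | (0 | (0 + 0)) has moves ·
Partition-refinement fixed point:
  B0 = {p0, q0}
  B1 = {p1, q1}
  B2 = {p3, q3}
  B3 = {p7, q7}
  B4 = {p11, p12, q11, q12}
  B5 = {p14, q14}
  B6 = {p4, q4}
  B7 = {p8, p9, q8, q9}
  B8 = {p13, q13}
  B9 = {p2, q2}
  B10 = {p5, p6, q5, q6}
  B11 = {p10, q10}
p0 ∈ B0, q0 ∈ B0 → same block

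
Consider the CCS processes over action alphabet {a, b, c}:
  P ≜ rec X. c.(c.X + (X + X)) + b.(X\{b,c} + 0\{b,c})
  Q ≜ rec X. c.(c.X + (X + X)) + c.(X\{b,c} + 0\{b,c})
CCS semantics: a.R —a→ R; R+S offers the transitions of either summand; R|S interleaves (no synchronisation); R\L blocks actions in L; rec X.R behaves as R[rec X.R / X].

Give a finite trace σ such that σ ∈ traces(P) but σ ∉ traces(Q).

P's transition system — 3 states:
  m0 = rec X. c.(c.X + (X + X)) + b.(X\{b,c} + 0\{b,c}) | --b--▸ m1, --c--▸ m2
  m1 = (rec X. c.(c.X + (X + X)) + b.(X\{b,c} + 0\{b,c}))\{b,c} + 0\{b,c} | stopped
  m2 = c.(rec X. c.(c.X + (X + X)) + b.(X\{b,c} + 0\{b,c})) + ((rec X. c.(c.X + (X + X)) + b.(X\{b,c} + 0\{b,c})) + (rec X. c.(c.X + (X + X)) + b.(X\{b,c} + 0\{b,c}))) | --b--▸ m1, --c--▸ m0, --c--▸ m2
Q's transition system — 3 states:
  n0 = rec X. c.(c.X + (X + X)) + c.(X\{b,c} + 0\{b,c}) | --c--▸ n1, --c--▸ n2
  n1 = (rec X. c.(c.X + (X + X)) + c.(X\{b,c} + 0\{b,c}))\{b,c} + 0\{b,c} | stopped
  n2 = c.(rec X. c.(c.X + (X + X)) + c.(X\{b,c} + 0\{b,c})) + ((rec X. c.(c.X + (X + X)) + c.(X\{b,c} + 0\{b,c})) + (rec X. c.(c.X + (X + X)) + c.(X\{b,c} + 0\{b,c}))) | --c--▸ n0, --c--▸ n1, --c--▸ n2
Run σ = ⟨b⟩ on P: start {m0}
  [1] b ⇒ {m1}
  — P admits the full trace.
Run σ = ⟨b⟩ on Q: start {n0}
  [1] b ⇒ no successor for Q

b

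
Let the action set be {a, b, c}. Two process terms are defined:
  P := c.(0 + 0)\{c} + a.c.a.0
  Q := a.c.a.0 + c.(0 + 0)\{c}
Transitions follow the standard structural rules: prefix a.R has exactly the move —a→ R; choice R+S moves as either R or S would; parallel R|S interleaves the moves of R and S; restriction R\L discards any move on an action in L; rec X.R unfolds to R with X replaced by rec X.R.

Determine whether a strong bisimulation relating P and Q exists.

bisimilar

LTS(P): 5 reachable states
  p0 = c.(0 + 0)\{c} + a.c.a.0 has moves ··a··> p1, ··c··> p2
  p1 = c.a.0 has moves ··c··> p3
  p2 = (0 + 0)\{c} has moves ∅
  p3 = a.0 has moves ··a··> p4
  p4 = 0 has moves ∅
LTS(Q): 5 reachable states
  q0 = a.c.a.0 + c.(0 + 0)\{c} has moves ··a··> q1, ··c··> q2
  q1 = c.a.0 has moves ··c··> q3
  q2 = (0 + 0)\{c} has moves ∅
  q3 = a.0 has moves ··a··> q4
  q4 = 0 has moves ∅
Partition-refinement fixed point:
  B0 = {p0, q0}
  B1 = {p1, q1}
  B2 = {p3, q3}
  B3 = {p2, p4, q2, q4}
p0 ∈ B0, q0 ∈ B0 → same block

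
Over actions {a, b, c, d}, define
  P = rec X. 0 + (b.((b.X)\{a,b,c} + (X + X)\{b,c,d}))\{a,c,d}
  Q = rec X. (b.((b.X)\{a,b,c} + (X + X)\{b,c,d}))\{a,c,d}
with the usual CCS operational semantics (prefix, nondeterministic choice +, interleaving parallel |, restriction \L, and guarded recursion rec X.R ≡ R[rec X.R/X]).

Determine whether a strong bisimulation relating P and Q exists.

Reachable graph of P (2 states):
  m0 = rec X. 0 + (b.((b.X)\{a,b,c} + (X + X)\{b,c,d}))\{a,c,d} has moves --b--▸ m1
  m1 = ((b.(rec X. 0 + (b.((b.X)\{a,b,c} + (X + X)\{b,c,d}))\{a,c,d}))\{a,b,c} + ((rec X. 0 + (b.((b.X)\{a,b,c} + (X + X)\{b,c,d}))\{a,c,d}) + (rec X. 0 + (b.((b.X)\{a,b,c} + (X + X)\{b,c,d}))\{a,c,d}))\{b,c,d})\{a,c,d} has moves stopped
Reachable graph of Q (2 states):
  n0 = rec X. (b.((b.X)\{a,b,c} + (X + X)\{b,c,d}))\{a,c,d} has moves --b--▸ n1
  n1 = ((b.(rec X. (b.((b.X)\{a,b,c} + (X + X)\{b,c,d}))\{a,c,d}))\{a,b,c} + ((rec X. (b.((b.X)\{a,b,c} + (X + X)\{b,c,d}))\{a,c,d}) + (rec X. (b.((b.X)\{a,b,c} + (X + X)\{b,c,d}))\{a,c,d}))\{b,c,d})\{a,c,d} has moves stopped
Partition-refinement fixed point:
  B0 = {m0, n0}
  B1 = {m1, n1}
m0 ∈ B0, n0 ∈ B0 → same block

YES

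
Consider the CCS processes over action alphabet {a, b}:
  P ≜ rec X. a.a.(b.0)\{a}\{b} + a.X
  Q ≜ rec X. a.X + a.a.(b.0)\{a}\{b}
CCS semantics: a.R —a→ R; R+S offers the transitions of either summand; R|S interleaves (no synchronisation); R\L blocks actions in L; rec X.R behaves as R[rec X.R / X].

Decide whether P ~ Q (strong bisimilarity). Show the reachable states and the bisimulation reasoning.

P's transition system — 3 states:
  s0 = rec X. a.a.(b.0)\{a}\{b} + a.X → —a→ s0, —a→ s1
  s1 = a.(b.0)\{a}\{b} → —a→ s2
  s2 = (b.0)\{a}\{b} → ·
Q's transition system — 3 states:
  t0 = rec X. a.X + a.a.(b.0)\{a}\{b} → —a→ t0, —a→ t1
  t1 = a.(b.0)\{a}\{b} → —a→ t2
  t2 = (b.0)\{a}\{b} → ·
Partition-refinement fixed point:
  B0 = {s0, t0}
  B1 = {s1, t1}
  B2 = {s2, t2}
s0 ∈ B0, t0 ∈ B0 → same block

P ~ Q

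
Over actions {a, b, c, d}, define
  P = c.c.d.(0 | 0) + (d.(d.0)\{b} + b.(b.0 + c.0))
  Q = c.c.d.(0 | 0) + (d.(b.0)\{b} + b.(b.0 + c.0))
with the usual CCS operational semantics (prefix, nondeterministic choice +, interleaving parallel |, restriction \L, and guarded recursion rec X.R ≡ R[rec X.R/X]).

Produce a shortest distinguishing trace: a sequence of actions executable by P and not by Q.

dd

LTS(P): 8 reachable states
  u0 = c.c.d.(0 | 0) + (d.(d.0)\{b} + b.(b.0 + c.0)) → =b=> u1, =c=> u2, =d=> u3
  u1 = b.0 + c.0 → =b=> u4, =c=> u4
  u2 = c.d.(0 | 0) → =c=> u5
  u3 = (d.0)\{b} → =d=> u6
  u4 = 0 → ∅
  u5 = d.(0 | 0) → =d=> u7
  u6 = 0\{b} → ∅
  u7 = 0 | 0 → ∅
LTS(Q): 7 reachable states
  v0 = c.c.d.(0 | 0) + (d.(b.0)\{b} + b.(b.0 + c.0)) → =b=> v1, =c=> v2, =d=> v3
  v1 = b.0 + c.0 → =b=> v4, =c=> v4
  v2 = c.d.(0 | 0) → =c=> v5
  v3 = (b.0)\{b} → ∅
  v4 = 0 → ∅
  v5 = d.(0 | 0) → =d=> v6
  v6 = 0 | 0 → ∅
Executing dd from P (initial set {u0}):
  [1] d ⇒ {u3}
  [2] d ⇒ {u6}
  — P admits the full trace.
Executing dd from Q (initial set {v0}):
  [1] d ⇒ {v3}
  [2] d ⇒ ∅ (Q stuck)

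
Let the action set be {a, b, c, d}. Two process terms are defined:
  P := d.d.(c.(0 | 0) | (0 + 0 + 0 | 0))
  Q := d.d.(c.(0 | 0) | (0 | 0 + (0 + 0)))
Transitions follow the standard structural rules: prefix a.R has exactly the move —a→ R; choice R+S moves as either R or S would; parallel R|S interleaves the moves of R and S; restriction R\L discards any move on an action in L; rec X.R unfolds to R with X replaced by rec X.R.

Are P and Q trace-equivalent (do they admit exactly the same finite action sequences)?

traces(P) = traces(Q)

P's transition system — 4 states:
  m0 = d.d.(c.(0 | 0) | (0 + 0 + 0 | 0)) has moves ··d··> m1
  m1 = d.(c.(0 | 0) | (0 + 0 + 0 | 0)) has moves ··d··> m2
  m2 = c.(0 | 0) | (0 + 0 + 0 | 0) has moves ··c··> m3
  m3 = 0 | 0 | (0 + 0 + 0 | 0) has moves ·
Q's transition system — 4 states:
  n0 = d.d.(c.(0 | 0) | (0 | 0 + (0 + 0))) has moves ··d··> n1
  n1 = d.(c.(0 | 0) | (0 | 0 + (0 + 0))) has moves ··d··> n2
  n2 = c.(0 | 0) | (0 | 0 + (0 + 0)) has moves ··c··> n3
  n3 = 0 | 0 | (0 | 0 + (0 + 0)) has moves ·
Partition-refinement fixed point:
  B0 = {m0, n0}
  B1 = {m1, n1}
  B2 = {m2, n2}
  B3 = {m3, n3}
m0 ∈ B0, n0 ∈ B0 → same block
Bisimilar ⇒ trace-equivalent.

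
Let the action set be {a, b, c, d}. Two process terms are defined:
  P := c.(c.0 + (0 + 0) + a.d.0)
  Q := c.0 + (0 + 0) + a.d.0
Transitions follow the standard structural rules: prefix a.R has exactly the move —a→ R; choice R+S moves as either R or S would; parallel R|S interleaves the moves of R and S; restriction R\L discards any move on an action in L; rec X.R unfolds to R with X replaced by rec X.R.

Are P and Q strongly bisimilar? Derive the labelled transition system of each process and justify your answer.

Reachable graph of P (4 states):
  s0 = c.(c.0 + (0 + 0) + a.d.0) :: =c=> s1
  s1 = c.0 + (0 + 0) + a.d.0 :: =a=> s2, =c=> s3
  s2 = d.0 :: =d=> s3
  s3 = 0 :: (no moves)
Reachable graph of Q (3 states):
  t0 = c.0 + (0 + 0) + a.d.0 :: =a=> t1, =c=> t2
  t1 = d.0 :: =d=> t2
  t2 = 0 :: (no moves)
Coarsest stable partition (strong bisimilarity classes):
  B0 = {s0}
  B1 = {s1, t0}
  B2 = {s2, t1}
  B3 = {s3, t2}
s0 ∈ B0, t0 ∈ B1 → different blocks

P ≁ Q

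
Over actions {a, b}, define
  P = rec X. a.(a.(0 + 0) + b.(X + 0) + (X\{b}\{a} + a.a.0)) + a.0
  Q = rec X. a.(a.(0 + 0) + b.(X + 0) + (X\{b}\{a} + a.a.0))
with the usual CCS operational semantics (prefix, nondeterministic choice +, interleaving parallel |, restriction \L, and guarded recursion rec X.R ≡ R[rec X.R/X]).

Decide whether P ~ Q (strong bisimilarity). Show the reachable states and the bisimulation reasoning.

Reachable graph of P (6 states):
  u0 = rec X. a.(a.(0 + 0) + b.(X + 0) + (X\{b}\{a} + a.a.0)) + a.0 | =a=> u1, =a=> u2
  u1 = 0 | ∅
  u2 = a.(0 + 0) + b.((rec X. a.(a.(0 + 0) + b.(X + 0) + (X\{b}\{a} + a.a.0)) + a.0) + 0) + ((rec X. a.(a.(0 + 0) + b.(X + 0) + (X\{b}\{a} + a.a.0)) + a.0)\{b}\{a} + a.a.0) | =a=> u3, =a=> u4, =b=> u5
  u3 = 0 + 0 | ∅
  u4 = a.0 | =a=> u1
  u5 = (rec X. a.(a.(0 + 0) + b.(X + 0) + (X\{b}\{a} + a.a.0)) + a.0) + 0 | =a=> u1, =a=> u2
Reachable graph of Q (6 states):
  v0 = rec X. a.(a.(0 + 0) + b.(X + 0) + (X\{b}\{a} + a.a.0)) | =a=> v1
  v1 = a.(0 + 0) + b.((rec X. a.(a.(0 + 0) + b.(X + 0) + (X\{b}\{a} + a.a.0))) + 0) + ((rec X. a.(a.(0 + 0) + b.(X + 0) + (X\{b}\{a} + a.a.0)))\{b}\{a} + a.a.0) | =a=> v2, =a=> v3, =b=> v4
  v2 = 0 + 0 | ∅
  v3 = a.0 | =a=> v5
  v4 = (rec X. a.(a.(0 + 0) + b.(X + 0) + (X\{b}\{a} + a.a.0))) + 0 | =a=> v1
  v5 = 0 | ∅
Bisimilarity quotient blocks:
  B0 = {u0, u5}
  B1 = {u1, u3, v2, v5}
  B2 = {u2}
  B3 = {u4, v3}
  B4 = {v0, v4}
  B5 = {v1}
u0 ∈ B0, v0 ∈ B4 → different blocks

NO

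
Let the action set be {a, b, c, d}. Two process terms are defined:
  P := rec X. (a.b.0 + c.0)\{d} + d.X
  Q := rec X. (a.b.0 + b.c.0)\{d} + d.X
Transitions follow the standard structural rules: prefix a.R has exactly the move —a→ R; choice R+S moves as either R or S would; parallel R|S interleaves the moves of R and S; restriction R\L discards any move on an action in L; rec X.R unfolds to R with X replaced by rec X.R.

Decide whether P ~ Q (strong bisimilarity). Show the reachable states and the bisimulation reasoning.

Reachable graph of P (3 states):
  s0 = rec X. (a.b.0 + c.0)\{d} + d.X ⊢ =a=> s1, =c=> s2, =d=> s0
  s1 = (b.0)\{d} ⊢ =b=> s2
  s2 = 0\{d} ⊢ (no moves)
Reachable graph of Q (4 states):
  t0 = rec X. (a.b.0 + b.c.0)\{d} + d.X ⊢ =a=> t1, =b=> t2, =d=> t0
  t1 = (b.0)\{d} ⊢ =b=> t3
  t2 = (c.0)\{d} ⊢ =c=> t3
  t3 = 0\{d} ⊢ (no moves)
Bisimilarity quotient blocks:
  B0 = {s0}
  B1 = {s1, t1}
  B2 = {s2, t3}
  B3 = {t0}
  B4 = {t2}
s0 ∈ B0, t0 ∈ B3 → different blocks

not bisimilar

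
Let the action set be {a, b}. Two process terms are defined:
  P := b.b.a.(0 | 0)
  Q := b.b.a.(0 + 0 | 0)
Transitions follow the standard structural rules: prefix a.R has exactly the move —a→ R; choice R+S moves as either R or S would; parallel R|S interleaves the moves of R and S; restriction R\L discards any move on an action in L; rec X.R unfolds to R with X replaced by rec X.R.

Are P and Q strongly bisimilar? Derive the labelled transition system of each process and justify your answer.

YES

Reachable graph of P (4 states):
  p0 = b.b.a.(0 | 0) :: —b→ p1
  p1 = b.a.(0 | 0) :: —b→ p2
  p2 = a.(0 | 0) :: —a→ p3
  p3 = 0 | 0 :: ·
Reachable graph of Q (4 states):
  q0 = b.b.a.(0 + 0 | 0) :: —b→ q1
  q1 = b.a.(0 + 0 | 0) :: —b→ q2
  q2 = a.(0 + 0 | 0) :: —a→ q3
  q3 = 0 + 0 | 0 :: ·
Partition-refinement fixed point:
  B0 = {p0, q0}
  B1 = {p1, q1}
  B2 = {p2, q2}
  B3 = {p3, q3}
p0 ∈ B0, q0 ∈ B0 → same block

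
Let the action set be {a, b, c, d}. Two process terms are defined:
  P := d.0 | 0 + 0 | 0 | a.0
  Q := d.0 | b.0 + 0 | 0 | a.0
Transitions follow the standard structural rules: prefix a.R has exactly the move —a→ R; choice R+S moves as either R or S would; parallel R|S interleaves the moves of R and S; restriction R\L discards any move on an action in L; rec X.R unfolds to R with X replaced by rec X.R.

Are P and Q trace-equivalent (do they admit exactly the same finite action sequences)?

trace-distinct — witness ⟨b⟩

P's transition system — 3 states:
  u0 = d.0 | 0 + 0 | 0 | a.0 :: =a=> u1, =d=> u2
  u1 = 0 | 0 | 0 :: deadlocked
  u2 = 0 | 0 :: deadlocked
Q's transition system — 5 states:
  v0 = d.0 | b.0 + 0 | 0 | a.0 :: =a=> v1, =b=> v2, =d=> v3
  v1 = 0 | 0 | 0 :: deadlocked
  v2 = d.0 | 0 :: =d=> v4
  v3 = 0 | b.0 :: =b=> v4
  v4 = 0 | 0 :: deadlocked
Run σ = ⟨b⟩ on Q: start {v0}
  step 1 (b): {v2}
  — Q admits the full trace.
Run σ = ⟨b⟩ on P: start {u0}
  step 1 (b): ∅ (P stuck)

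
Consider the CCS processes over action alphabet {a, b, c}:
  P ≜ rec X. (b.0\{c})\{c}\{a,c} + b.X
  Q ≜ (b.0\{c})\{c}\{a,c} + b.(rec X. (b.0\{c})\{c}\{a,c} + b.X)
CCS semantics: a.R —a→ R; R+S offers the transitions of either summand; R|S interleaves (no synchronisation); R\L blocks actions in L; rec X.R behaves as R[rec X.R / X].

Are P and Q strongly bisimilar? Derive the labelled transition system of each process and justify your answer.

YES

Reachable graph of P (2 states):
  m0 = rec X. (b.0\{c})\{c}\{a,c} + b.X | —b→ m0, —b→ m1
  m1 = 0\{c}\{c}\{a,c} | deadlocked
Reachable graph of Q (3 states):
  n0 = (b.0\{c})\{c}\{a,c} + b.(rec X. (b.0\{c})\{c}\{a,c} + b.X) | —b→ n1, —b→ n2
  n1 = 0\{c}\{c}\{a,c} | deadlocked
  n2 = rec X. (b.0\{c})\{c}\{a,c} + b.X | —b→ n1, —b→ n2
Partition-refinement fixed point:
  B0 = {m0, n0, n2}
  B1 = {m1, n1}
m0 ∈ B0, n0 ∈ B0 → same block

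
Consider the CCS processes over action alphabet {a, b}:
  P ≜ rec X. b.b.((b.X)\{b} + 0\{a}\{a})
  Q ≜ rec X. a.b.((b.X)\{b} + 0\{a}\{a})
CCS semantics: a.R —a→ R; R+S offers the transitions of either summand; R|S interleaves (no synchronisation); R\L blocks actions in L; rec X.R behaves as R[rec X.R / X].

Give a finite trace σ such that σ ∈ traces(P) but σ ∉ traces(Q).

LTS(P): 3 reachable states
  u0 = rec X. b.b.((b.X)\{b} + 0\{a}\{a}) has moves —b→ u1
  u1 = b.((b.(rec X. b.b.((b.X)\{b} + 0\{a}\{a})))\{b} + 0\{a}\{a}) has moves —b→ u2
  u2 = (b.(rec X. b.b.((b.X)\{b} + 0\{a}\{a})))\{b} + 0\{a}\{a} has moves stopped
LTS(Q): 3 reachable states
  v0 = rec X. a.b.((b.X)\{b} + 0\{a}\{a}) has moves —a→ v1
  v1 = b.((b.(rec X. a.b.((b.X)\{b} + 0\{a}\{a})))\{b} + 0\{a}\{a}) has moves —b→ v2
  v2 = (b.(rec X. a.b.((b.X)\{b} + 0\{a}\{a})))\{b} + 0\{a}\{a} has moves stopped
Trace ⟨b⟩ through P, begin at {u0}:
  step 1 (b): {u1}
  P completes σ.
Trace ⟨b⟩ through Q, begin at {v0}:
  step 1 (b): ∅ (Q stuck)

b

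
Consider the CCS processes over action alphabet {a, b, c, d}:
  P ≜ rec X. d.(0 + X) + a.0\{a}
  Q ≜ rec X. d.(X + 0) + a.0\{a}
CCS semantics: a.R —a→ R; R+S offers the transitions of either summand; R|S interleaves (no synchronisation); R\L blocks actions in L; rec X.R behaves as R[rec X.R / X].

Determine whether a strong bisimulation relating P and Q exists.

LTS(P): 3 reachable states
  u0 = rec X. d.(0 + X) + a.0\{a} | --a--▸ u1, --d--▸ u2
  u1 = 0\{a} | ∅
  u2 = 0 + (rec X. d.(0 + X) + a.0\{a}) | --a--▸ u1, --d--▸ u2
LTS(Q): 3 reachable states
  v0 = rec X. d.(X + 0) + a.0\{a} | --a--▸ v1, --d--▸ v2
  v1 = 0\{a} | ∅
  v2 = (rec X. d.(X + 0) + a.0\{a}) + 0 | --a--▸ v1, --d--▸ v2
Partition-refinement fixed point:
  B0 = {u0, u2, v0, v2}
  B1 = {u1, v1}
u0 ∈ B0, v0 ∈ B0 → same block

P ~ Q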